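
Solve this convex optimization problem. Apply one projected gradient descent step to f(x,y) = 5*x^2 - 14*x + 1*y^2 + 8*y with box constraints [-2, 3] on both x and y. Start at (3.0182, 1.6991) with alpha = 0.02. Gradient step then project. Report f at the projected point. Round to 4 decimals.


Step 1: Compute gradient at (3.0182, 1.6991).
grad_x = 2*5*3.0182 - 14 = 16.182
grad_y = 2*1*1.6991 + 8 = 11.3982
Step 2: Gradient step.
x_raw = 3.0182 - 0.02*16.182 = 2.6946
y_raw = 1.6991 - 0.02*11.3982 = 1.4711
Step 3: Project onto [-2, 3].
x_proj = clip(2.6946) = 2.6946
y_proj = clip(1.4711) = 1.4711
Step 4: Evaluate f.
f(2.6946, 1.4711) = 12.5128


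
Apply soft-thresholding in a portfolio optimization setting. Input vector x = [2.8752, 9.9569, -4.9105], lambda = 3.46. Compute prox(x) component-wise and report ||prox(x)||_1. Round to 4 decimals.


Soft-thresholding with lambda = 3.46:
prox(2.8752) = sign(2.8752)*max(|2.8752| - 3.46, 0) = 0.0
prox(9.9569) = sign(9.9569)*max(|9.9569| - 3.46, 0) = 6.4969
prox(-4.9105) = sign(-4.9105)*max(|-4.9105| - 3.46, 0) = -1.4505
prox(x) = [0.0, 6.4969, -1.4505]
||prox(x)||_1 = 0.0 + 6.4969 + 1.4505 = 7.9474


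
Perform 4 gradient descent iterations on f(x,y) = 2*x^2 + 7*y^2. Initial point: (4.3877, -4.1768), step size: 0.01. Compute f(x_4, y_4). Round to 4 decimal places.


Gradient descent on f(x,y) = 2*x^2 + 7*y^2.
Starting point: (4.3877, -4.1768), alpha = 0.01
Step 1: grad_x = 2*2*4.3877 = 17.5508, grad_y = 2*7*-4.1768 = -58.4752
  x_1 = 4.3877 - 0.01*17.5508 = 4.2122
  y_1 = -4.1768 - 0.01*-58.4752 = -3.592
Step 2: grad_x = 2*2*4.2122 = 16.8488, grad_y = 2*7*-3.592 = -50.2887
  x_2 = 4.2122 - 0.01*16.8488 = 4.0437
  y_2 = -3.592 - 0.01*-50.2887 = -3.0892
Step 3: grad_x = 2*2*4.0437 = 16.1748, grad_y = 2*7*-3.0892 = -43.2483
  x_3 = 4.0437 - 0.01*16.1748 = 3.882
  y_3 = -3.0892 - 0.01*-43.2483 = -2.6567
Step 4: grad_x = 2*2*3.882 = 15.5278, grad_y = 2*7*-2.6567 = -37.1935
  x_4 = 3.882 - 0.01*15.5278 = 3.7267
  y_4 = -2.6567 - 0.01*-37.1935 = -2.2847
f(3.7267, -2.2847) = 2*3.7267^2 + 7*(-2.2847)^2 = 64.3166


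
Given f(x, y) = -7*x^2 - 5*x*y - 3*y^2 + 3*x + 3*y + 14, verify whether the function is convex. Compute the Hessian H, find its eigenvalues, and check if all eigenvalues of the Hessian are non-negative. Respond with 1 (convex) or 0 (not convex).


The Hessian of f(x,y) = -7*x^2 - 5*x*y - 3*y^2 + 3*x + 3*y + 14 is:
H = [[-14, -5], [-5, -6]]
Trace = -14 - 6 = -20
Determinant = -14*-6 - (-5)^2 = 59
Discriminant = (-20)^2 - 4*59 = 164.0
Eigenvalues: lambda_1 = -16.4031, lambda_2 = -3.5969
The function is not convex.

0


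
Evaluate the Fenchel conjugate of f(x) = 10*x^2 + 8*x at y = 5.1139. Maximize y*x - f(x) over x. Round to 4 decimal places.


f*(y) = sup_x {y*x - a*x^2 - b*x} = sup_x {(y-b)*x - a*x^2}
FOC: (y - b) - 2a*x = 0 => x* = (y - b)/(2a)
x* = (5.1139 - 8)/(2*10) = -0.1443
f*(5.1139) = (y-b)^2/(4a) = (5.1139 - 8)^2/(4*10)
= 8.3296/40 = 0.2082


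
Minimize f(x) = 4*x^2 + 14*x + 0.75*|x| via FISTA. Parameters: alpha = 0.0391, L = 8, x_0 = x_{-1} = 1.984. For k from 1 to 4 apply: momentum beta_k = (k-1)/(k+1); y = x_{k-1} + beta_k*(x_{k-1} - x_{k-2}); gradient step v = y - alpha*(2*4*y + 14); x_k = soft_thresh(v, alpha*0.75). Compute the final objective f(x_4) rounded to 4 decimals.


FISTA on f(x) = 4*x^2 + 14*x + 0.75*|x|
L = 8, alpha = 0.0391
Iteration 1: beta = 0.0, y = 1.984 + 0.0*(1.984 - 1.984) = 1.984
  grad(y) = 29.872, v = y - alpha*grad = 0.816
  prox(v) = soft_thresh(0.816, 0.0293) = 0.7867
Iteration 2: beta = 0.3333, y = 0.7867 + 0.3333*(0.7867 - 1.984) = 0.3876
  grad(y) = 17.1006, v = y - alpha*grad = -0.2811
  prox(v) = soft_thresh(-0.2811, 0.0293) = -0.2517
Iteration 3: beta = 0.5, y = -0.2517 + 0.5*(-0.2517 - 0.7867) = -0.7709
  grad(y) = 7.8325, v = y - alpha*grad = -1.0772
  prox(v) = soft_thresh(-1.0772, 0.0293) = -1.0479
Iteration 4: beta = 0.6, y = -1.0479 + 0.6*(-1.0479 + 0.2517) = -1.5255
  grad(y) = 1.7956, v = y - alpha*grad = -1.5958
  prox(v) = soft_thresh(-1.5958, 0.0293) = -1.5664
f(x_4) = 4*(-1.5664)^2 + 14*(-1.5664) + 0.75*|-1.5664| = -10.9404


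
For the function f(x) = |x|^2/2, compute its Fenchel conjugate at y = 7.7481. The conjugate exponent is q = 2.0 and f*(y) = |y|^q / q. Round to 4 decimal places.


The conjugate exponent q satisfies 1/p + 1/q = 1.
p = 2, so q = 2/(2 - 1) = 2.0
|y|^q = 7.7481^2.0 = 60.0331
f*(7.7481) = 60.0331 / 2.0 = 30.0165


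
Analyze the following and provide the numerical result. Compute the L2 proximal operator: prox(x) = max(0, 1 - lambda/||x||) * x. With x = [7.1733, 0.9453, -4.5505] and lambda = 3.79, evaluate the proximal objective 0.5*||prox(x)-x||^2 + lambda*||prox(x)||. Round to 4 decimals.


Step 1: Compute ||x||.
||x|| = 8.5473
Step 2: Compute scaling factor.
scale = max(0, 1 - 3.79/8.5473) = 0.5566
Step 3: prox(x) = [3.9926, 0.5261, -2.5327]
||prox(x)|| = 4.7573
Step 4: Proximal objective.
0.5*||prox-x||^2 = 7.1821
lambda*||prox|| = 18.0302
Total = 25.2123


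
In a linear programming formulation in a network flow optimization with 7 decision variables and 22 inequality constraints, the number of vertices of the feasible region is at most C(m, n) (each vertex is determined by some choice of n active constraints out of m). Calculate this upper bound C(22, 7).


Each vertex corresponds to some choice of n active constraints out of m, so the number of vertices is at most C(m, n) = m! / (n!(m-n)!).
m = 22, n = 7
Numerator: 22 * 21 * 20 * 19 * 18 * 17 * 16
Denominator: 7! = 5040
C(22, 7) = 170544


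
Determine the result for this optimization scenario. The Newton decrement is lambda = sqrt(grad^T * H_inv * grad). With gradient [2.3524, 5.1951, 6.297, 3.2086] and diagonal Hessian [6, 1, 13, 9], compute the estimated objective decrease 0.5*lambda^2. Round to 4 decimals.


Step 1: H is diagonal, so H^(-1) * g = [0.3921, 5.1951, 0.4844, 0.3565].
Step 2: g^T H^(-1) g = sum_i g_i^2 / H_ii
  = (2.3524)^2/6 + (5.1951)^2/1 + (6.297)^2/13 + (3.2086)^2/9
  = 0.9223 + 26.9891 + 3.0502 + 1.1439 = 32.1054
Step 3: Objective decrease = 0.5 * g^T H^(-1) g = 16.0527


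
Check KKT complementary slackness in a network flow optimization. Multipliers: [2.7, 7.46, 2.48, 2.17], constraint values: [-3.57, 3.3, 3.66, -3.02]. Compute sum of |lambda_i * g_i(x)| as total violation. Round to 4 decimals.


KKT complementary slackness check:
lambda_1 * g_1 = 2.7 * -3.57 = -9.639
lambda_2 * g_2 = 7.46 * 3.3 = 24.618
lambda_3 * g_3 = 2.48 * 3.66 = 9.0768
lambda_4 * g_4 = 2.17 * -3.02 = -6.5534
Total violation = 9.639 + 24.618 + 9.0768 + 6.5534 = 49.8872


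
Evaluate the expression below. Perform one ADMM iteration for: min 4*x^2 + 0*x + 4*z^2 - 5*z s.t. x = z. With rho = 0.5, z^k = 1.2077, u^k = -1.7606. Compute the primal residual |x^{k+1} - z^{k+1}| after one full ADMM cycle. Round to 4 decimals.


ADMM iteration with rho = 0.5, z^k = 1.2077, u^k = -1.7606
Step 1: x-update.
Minimize 4*x^2 + 0*x + (0.5/2)*(x - 1.2077 - 1.7606)^2
FOC: (2*4 + 0.5)*x = 0 + 0.5*(1.2077 + 1.7606)
x^{k+1} = 0.1746
Step 2: z-update.
Minimize 4*z^2 - 5*z + (0.5/2)*(0.1746 - z - 1.7606)^2
FOC: (2*4 + 0.5)*z = 5 + 0.5*(0.1746 - 1.7606)
z^{k+1} = 0.4949
Step 3: u-update.
u^{k+1} = -1.7606 + 0.1746 - 0.4949 = -2.0809
Step 4: Primal residual = |0.1746 - 0.4949| = 0.3203


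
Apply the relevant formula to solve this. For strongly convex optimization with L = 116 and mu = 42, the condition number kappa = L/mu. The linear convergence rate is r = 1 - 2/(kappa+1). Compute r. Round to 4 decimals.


Step 1: Compute the condition number.
kappa = L/mu = 116/42 = 2.7619
Step 2: Compute the convergence rate.
r = 1 - 2/(kappa + 1) = 1 - 2*mu/(L + mu) = (L - mu)/(L + mu) = 74/158 = 0.4684


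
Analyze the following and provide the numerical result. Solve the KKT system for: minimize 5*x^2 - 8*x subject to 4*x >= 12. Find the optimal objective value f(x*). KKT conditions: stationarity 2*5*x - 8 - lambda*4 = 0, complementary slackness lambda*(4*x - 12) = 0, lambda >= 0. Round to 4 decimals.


Step 1: Try lambda = 0 (constraint inactive).
x_unc = 8/(2*5) = 0.8
Check: 4*0.8 = 3.2 < 12 -- violated!
Step 2: Constraint must be active: 4*x = 12
x* = 12/4 = 3.0
lambda = (2*5*3.0 - 8)/4 = 5.5
Step 3: Compute optimal value.
f(x*) = 5*3.0^2 - 8*3.0 = 21.0


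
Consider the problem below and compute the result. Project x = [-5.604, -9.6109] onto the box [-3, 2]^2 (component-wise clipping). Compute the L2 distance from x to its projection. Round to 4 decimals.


Project each component onto [-3, 2].
clip(-5.604) = -3.0, clip(-9.6109) = -3.0
Projection = [-3.0, -3.0]
Squared diffs: [6.7808, 43.704]
Distance = sqrt(50.4848) = 7.1053


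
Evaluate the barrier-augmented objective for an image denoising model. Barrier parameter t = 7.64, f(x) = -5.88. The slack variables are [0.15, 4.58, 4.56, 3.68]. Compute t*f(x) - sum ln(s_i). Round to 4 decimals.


Step 1: Compute log-barrier.
ln values: [-1.8971, 1.5217, 1.5173, 1.3029]
phi = -(-1.8971 + 1.5217 + 1.5173 + 1.3029) = -2.4448
Step 2: Compute augmented objective.
t*f(x) = 7.64*-5.88 = -44.9232
Total = -44.9232 - 2.4448 = -47.368


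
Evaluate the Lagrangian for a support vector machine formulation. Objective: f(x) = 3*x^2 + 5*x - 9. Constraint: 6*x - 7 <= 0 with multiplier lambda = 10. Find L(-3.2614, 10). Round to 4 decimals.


Step 1: Evaluate f(x).
f(-3.2614) = 3*(-3.2614)^2 + 5*(-3.2614) - 9 = 6.6032
Step 2: Evaluate g(x).
g(-3.2614) = 6*-3.2614 - 7 = -26.5684
Step 3: Compute Lagrangian.
L = 6.6032 + 10*-26.5684 = -259.0808


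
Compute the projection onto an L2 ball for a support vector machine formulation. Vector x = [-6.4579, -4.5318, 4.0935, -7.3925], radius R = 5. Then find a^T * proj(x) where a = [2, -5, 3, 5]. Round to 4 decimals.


Step 1: Compute ||x|| (intermediates to 6 decimals).
||x|| = sqrt((-6.4579)^2 + (-4.5318)^2 + 4.0935^2 + (-7.3925)^2) = 11.5606
Step 2: Project.
Since ||x|| > R, scale = R/||x|| = 5/11.5606 = 0.432504, proj(x) = scale * x
proj(x) = [-2.793068, -1.960022, 1.770455, -3.197286]
Step 3: Dot product.
a^T * proj(x) = 2*(-2.793068) - 5*(-1.960022) + 3*1.770455 + 5*(-3.197286) = -6.4611


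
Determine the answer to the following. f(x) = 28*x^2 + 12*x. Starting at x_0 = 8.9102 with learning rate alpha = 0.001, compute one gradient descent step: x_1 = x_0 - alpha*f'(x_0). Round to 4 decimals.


We compute the gradient at x_0 and apply the update.
f'(x) = 56*x + 12
f'(8.9102) = 56*8.9102 + 12 = 510.9712
x_1 = 8.9102 - 0.001*510.9712 = 8.3992


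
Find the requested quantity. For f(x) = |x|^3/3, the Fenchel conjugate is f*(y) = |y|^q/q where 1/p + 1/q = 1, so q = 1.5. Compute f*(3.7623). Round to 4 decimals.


The conjugate exponent q satisfies 1/p + 1/q = 1.
p = 3, so q = 3/(3 - 1) = 1.5
|y|^q = 3.7623^1.5 = 7.2976
f*(3.7623) = 7.2976 / 1.5 = 4.8651


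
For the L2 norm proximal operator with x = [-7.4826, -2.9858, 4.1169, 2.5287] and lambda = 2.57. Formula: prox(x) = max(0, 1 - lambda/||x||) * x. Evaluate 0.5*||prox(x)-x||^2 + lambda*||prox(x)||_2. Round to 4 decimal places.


Step 1: Compute ||x||.
||x|| = 9.394
Step 2: Compute scaling factor.
scale = max(0, 1 - 2.57/9.394) = 0.7264
Step 3: prox(x) = [-5.4355, -2.1689, 2.9906, 1.8369]
||prox(x)|| = 6.824
Step 4: Proximal objective.
0.5*||prox-x||^2 = 3.3025
lambda*||prox|| = 17.5377
Total = 20.8402


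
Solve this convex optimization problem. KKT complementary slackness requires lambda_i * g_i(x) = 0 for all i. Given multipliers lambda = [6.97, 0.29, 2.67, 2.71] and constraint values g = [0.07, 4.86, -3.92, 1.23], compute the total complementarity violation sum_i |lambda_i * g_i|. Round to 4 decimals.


KKT complementary slackness check:
lambda_1 * g_1 = 6.97 * 0.07 = 0.4879
lambda_2 * g_2 = 0.29 * 4.86 = 1.4094
lambda_3 * g_3 = 2.67 * -3.92 = -10.4664
lambda_4 * g_4 = 2.71 * 1.23 = 3.3333
Total violation = 0.4879 + 1.4094 + 10.4664 + 3.3333 = 15.697


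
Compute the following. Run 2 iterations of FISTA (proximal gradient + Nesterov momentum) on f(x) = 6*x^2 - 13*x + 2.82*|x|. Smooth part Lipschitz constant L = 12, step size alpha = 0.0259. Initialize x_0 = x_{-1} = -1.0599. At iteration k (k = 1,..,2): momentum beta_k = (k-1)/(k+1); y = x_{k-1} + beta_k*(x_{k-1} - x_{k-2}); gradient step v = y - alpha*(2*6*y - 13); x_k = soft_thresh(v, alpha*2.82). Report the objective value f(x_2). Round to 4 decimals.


FISTA on f(x) = 6*x^2 - 13*x + 2.82*|x|
L = 12, alpha = 0.0259
Iteration 1: beta = 0.0, y = -1.0599 + 0.0*(-1.0599 + 1.0599) = -1.0599
  grad(y) = -25.7188, v = y - alpha*grad = -0.3938
  prox(v) = soft_thresh(-0.3938, 0.073) = -0.3207
Iteration 2: beta = 0.3333, y = -0.3207 + 0.3333*(-0.3207 + 1.0599) = -0.0744
  grad(y) = -13.8923, v = y - alpha*grad = 0.2855
  prox(v) = soft_thresh(0.2855, 0.073) = 0.2124
f(x_2) = 6*0.2124^2 - 13*0.2124 + 2.82*|0.2124| = -1.8916


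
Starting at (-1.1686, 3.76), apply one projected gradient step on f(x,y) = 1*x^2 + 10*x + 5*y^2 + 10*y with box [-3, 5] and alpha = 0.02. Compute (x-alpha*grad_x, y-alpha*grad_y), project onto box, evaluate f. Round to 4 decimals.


Step 1: Compute gradient at (-1.1686, 3.76).
grad_x = 2*1*-1.1686 + 10 = 7.6628
grad_y = 2*5*3.76 + 10 = 47.6
Step 2: Gradient step.
x_raw = -1.1686 - 0.02*7.6628 = -1.3219
y_raw = 3.76 - 0.02*47.6 = 2.808
Step 3: Project onto [-3, 5].
x_proj = clip(-1.3219) = -1.3219
y_proj = clip(2.808) = 2.808
Step 4: Evaluate f.
f(-1.3219, 2.808) = 56.0331


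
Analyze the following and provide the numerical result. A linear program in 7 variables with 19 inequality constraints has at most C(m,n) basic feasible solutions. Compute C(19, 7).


Each vertex corresponds to some choice of n active constraints out of m, so the number of vertices is at most C(m, n) = m! / (n!(m-n)!).
m = 19, n = 7
Numerator: 19 * 18 * 17 * 16 * 15 * 14 * 13
Denominator: 7! = 5040
C(19, 7) = 50388


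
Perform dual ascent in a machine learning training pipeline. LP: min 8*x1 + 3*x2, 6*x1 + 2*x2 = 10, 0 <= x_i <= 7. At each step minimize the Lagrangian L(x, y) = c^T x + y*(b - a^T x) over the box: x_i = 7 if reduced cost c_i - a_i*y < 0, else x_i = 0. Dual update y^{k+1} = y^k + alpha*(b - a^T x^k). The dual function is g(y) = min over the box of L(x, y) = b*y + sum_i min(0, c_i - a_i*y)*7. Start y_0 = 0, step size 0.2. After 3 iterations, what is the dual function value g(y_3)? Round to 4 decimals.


Dual ascent for LP: min 8*x1 + 3*x2, 6*x1 + 2*x2 = 10, 0 <= x_i <= 7
Step 1: y^k = 0.0, reduced costs: (8.0, 3.0)
  x^k = (0.0, 0.0), subgradient = b - a^T x = 10.0
  y^{k+1} = 0.0 + 0.2*10.0 = 2.0
Step 2: y^k = 2.0, reduced costs: (-4.0, -1.0)
  x^k = (7.0, 7.0), subgradient = b - a^T x = -46.0
  y^{k+1} = 2.0 + 0.2*-46.0 = -7.2
Step 3: y^k = -7.2, reduced costs: (51.2, 17.4)
  x^k = (0.0, 0.0), subgradient = b - a^T x = 10.0
  y^{k+1} = -7.2 + 0.2*10.0 = -5.2
Dual objective at y_3 = -5.2: reduced costs (39.2, 13.4), box minimizer x = (0.0, 0.0)
g(y_3) = b*y + (c1 - a1*y)*x1 + (c2 - a2*y)*x2 = 10*(-5.2) + 39.2*0.0 + 13.4*0.0 = -52.0 + 0.0 + 0.0 = -52.0


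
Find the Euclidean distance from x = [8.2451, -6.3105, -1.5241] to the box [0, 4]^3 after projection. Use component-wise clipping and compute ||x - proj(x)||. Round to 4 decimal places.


Project each component onto [0, 4].
clip(8.2451) = 4.0, clip(-6.3105) = 0.0, clip(-1.5241) = 0.0
Projection = [4.0, 0.0, 0.0]
Squared diffs: [18.0209, 39.8224, 2.3229]
Distance = sqrt(60.1662) = 7.7567


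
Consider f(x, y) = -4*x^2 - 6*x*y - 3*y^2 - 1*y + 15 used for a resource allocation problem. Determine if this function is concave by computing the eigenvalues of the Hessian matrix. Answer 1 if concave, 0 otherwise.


The Hessian of f(x,y) = -4*x^2 - 6*x*y - 3*y^2 - 1*y + 15 is:
H = [[-8, -6], [-6, -6]]
Trace = -8 - 6 = -14
Determinant = -8*-6 - (-6)^2 = 12
Discriminant = (-14)^2 - 4*12 = 148.0
Eigenvalues: lambda_1 = -13.0828, lambda_2 = -0.9172
The function is concave.

1


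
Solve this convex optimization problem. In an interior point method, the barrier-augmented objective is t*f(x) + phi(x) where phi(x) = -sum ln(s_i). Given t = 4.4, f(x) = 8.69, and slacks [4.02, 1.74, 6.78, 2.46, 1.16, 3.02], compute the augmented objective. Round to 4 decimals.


Step 1: Compute log-barrier.
ln values: [1.3913, 0.5539, 1.914, 0.9002, 0.1484, 1.1053]
phi = -(1.3913 + 0.5539 + 1.914 + 0.9002 + 0.1484 + 1.1053) = -6.013
Step 2: Compute augmented objective.
t*f(x) = 4.4*8.69 = 38.236
Total = 38.236 - 6.013 = 32.223


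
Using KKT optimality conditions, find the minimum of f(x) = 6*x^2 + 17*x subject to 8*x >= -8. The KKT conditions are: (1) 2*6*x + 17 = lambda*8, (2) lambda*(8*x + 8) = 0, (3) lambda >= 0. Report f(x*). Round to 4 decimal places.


Step 1: Try lambda = 0 (constraint inactive).
x_unc = -17/(2*6) = -1.4167
Check: 8*-1.4167 = -11.3336 < -8 -- violated!
Step 2: Constraint must be active: 8*x = -8
x* = -8/8 = -1.0
lambda = (2*6*(-1.0) + 17)/8 = 0.625
Step 3: Compute optimal value.
f(x*) = 6*(-1.0)^2 + 17*(-1.0) = -11.0


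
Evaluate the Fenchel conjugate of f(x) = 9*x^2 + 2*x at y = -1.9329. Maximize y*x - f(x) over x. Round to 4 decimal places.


f*(y) = sup_x {y*x - a*x^2 - b*x} = sup_x {(y-b)*x - a*x^2}
FOC: (y - b) - 2a*x = 0 => x* = (y - b)/(2a)
x* = (-1.9329 - 2)/(2*9) = -0.2185
f*(-1.9329) = (y-b)^2/(4a) = (-1.9329 - 2)^2/(4*9)
= 15.4677/36 = 0.4297


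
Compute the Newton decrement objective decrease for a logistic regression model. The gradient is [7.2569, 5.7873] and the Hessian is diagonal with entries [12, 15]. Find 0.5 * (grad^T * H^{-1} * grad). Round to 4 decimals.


Step 1: H is diagonal, so H^(-1) * g = [0.6047, 0.3858].
Step 2: g^T H^(-1) g = sum_i g_i^2 / H_ii
  = (7.2569)^2/12 + (5.7873)^2/15
  = 4.3885 + 2.2329 = 6.6214
Step 3: Objective decrease = 0.5 * g^T H^(-1) g = 3.3107


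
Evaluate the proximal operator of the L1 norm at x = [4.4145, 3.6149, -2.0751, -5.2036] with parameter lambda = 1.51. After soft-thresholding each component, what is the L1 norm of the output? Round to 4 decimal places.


Soft-thresholding with lambda = 1.51:
prox(4.4145) = sign(4.4145)*max(|4.4145| - 1.51, 0) = 2.9045
prox(3.6149) = sign(3.6149)*max(|3.6149| - 1.51, 0) = 2.1049
prox(-2.0751) = sign(-2.0751)*max(|-2.0751| - 1.51, 0) = -0.5651
prox(-5.2036) = sign(-5.2036)*max(|-5.2036| - 1.51, 0) = -3.6936
prox(x) = [2.9045, 2.1049, -0.5651, -3.6936]
||prox(x)||_1 = 2.9045 + 2.1049 + 0.5651 + 3.6936 = 9.2681


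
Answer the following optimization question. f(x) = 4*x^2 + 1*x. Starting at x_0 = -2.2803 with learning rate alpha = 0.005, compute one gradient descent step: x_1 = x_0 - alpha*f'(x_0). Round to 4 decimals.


We compute the gradient at x_0 and apply the update.
f'(x) = 8*x + 1
f'(-2.2803) = 8*-2.2803 + 1 = -17.2424
x_1 = -2.2803 - 0.005*-17.2424 = -2.1941


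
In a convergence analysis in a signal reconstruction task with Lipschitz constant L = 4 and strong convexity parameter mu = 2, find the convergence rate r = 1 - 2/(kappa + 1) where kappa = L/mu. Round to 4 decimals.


Step 1: Compute the condition number.
kappa = L/mu = 4/2 = 2.0
Step 2: Compute the convergence rate.
r = 1 - 2/(kappa + 1) = 1 - 2*mu/(L + mu) = (L - mu)/(L + mu) = 2/6 = 0.3333


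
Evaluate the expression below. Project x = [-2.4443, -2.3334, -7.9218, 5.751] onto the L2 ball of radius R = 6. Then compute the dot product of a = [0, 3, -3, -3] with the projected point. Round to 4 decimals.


Step 1: Compute ||x|| (intermediates to 6 decimals).
||x|| = sqrt((-2.4443)^2 + (-2.3334)^2 + (-7.9218)^2 + 5.751^2) = 10.356074
Step 2: Project.
Since ||x|| > R, scale = R/||x|| = 6/10.356074 = 0.57937, proj(x) = scale * x
proj(x) = [-1.416154, -1.351902, -4.589653, 3.331957]
Step 3: Dot product.
a^T * proj(x) = 0*(-1.416154) + 3*(-1.351902) - 3*(-4.589653) - 3*3.331957 = -0.2826


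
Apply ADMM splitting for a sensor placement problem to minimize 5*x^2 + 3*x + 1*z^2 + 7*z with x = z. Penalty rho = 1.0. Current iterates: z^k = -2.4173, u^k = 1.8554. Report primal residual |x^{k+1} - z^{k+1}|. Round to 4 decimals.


ADMM iteration with rho = 1.0, z^k = -2.4173, u^k = 1.8554
Step 1: x-update.
Minimize 5*x^2 + 3*x + (1.0/2)*(x + 2.4173 + 1.8554)^2
FOC: (2*5 + 1.0)*x = -3 + 1.0*(-2.4173 - 1.8554)
x^{k+1} = -0.6612
Step 2: z-update.
Minimize 1*z^2 + 7*z + (1.0/2)*(-0.6612 - z + 1.8554)^2
FOC: (2*1 + 1.0)*z = -7 + 1.0*(-0.6612 + 1.8554)
z^{k+1} = -1.9353
Step 3: u-update.
u^{k+1} = 1.8554 - 0.6612 + 1.9353 = 3.1295
Step 4: Primal residual = |-0.6612 + 1.9353| = 1.2741


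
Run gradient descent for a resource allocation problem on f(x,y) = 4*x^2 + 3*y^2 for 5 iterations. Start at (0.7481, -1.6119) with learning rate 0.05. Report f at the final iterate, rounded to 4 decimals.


Gradient descent on f(x,y) = 4*x^2 + 3*y^2.
Starting point: (0.7481, -1.6119), alpha = 0.05
Step 1: grad_x = 2*4*0.7481 = 5.9848, grad_y = 2*3*-1.6119 = -9.6714
  x_1 = 0.7481 - 0.05*5.9848 = 0.4489
  y_1 = -1.6119 - 0.05*-9.6714 = -1.1283
Step 2: grad_x = 2*4*0.4489 = 3.5909, grad_y = 2*3*-1.1283 = -6.77
  x_2 = 0.4489 - 0.05*3.5909 = 0.2693
  y_2 = -1.1283 - 0.05*-6.77 = -0.7898
Step 3: grad_x = 2*4*0.2693 = 2.1545, grad_y = 2*3*-0.7898 = -4.739
  x_3 = 0.2693 - 0.05*2.1545 = 0.1616
  y_3 = -0.7898 - 0.05*-4.739 = -0.5529
Step 4: grad_x = 2*4*0.1616 = 1.2927, grad_y = 2*3*-0.5529 = -3.3173
  x_4 = 0.1616 - 0.05*1.2927 = 0.097
  y_4 = -0.5529 - 0.05*-3.3173 = -0.387
Step 5: grad_x = 2*4*0.097 = 0.7756, grad_y = 2*3*-0.387 = -2.3221
  x_5 = 0.097 - 0.05*0.7756 = 0.0582
  y_5 = -0.387 - 0.05*-2.3221 = -0.2709
f(0.0582, -0.2709) = 4*0.0582^2 + 3*(-0.2709)^2 = 0.2337


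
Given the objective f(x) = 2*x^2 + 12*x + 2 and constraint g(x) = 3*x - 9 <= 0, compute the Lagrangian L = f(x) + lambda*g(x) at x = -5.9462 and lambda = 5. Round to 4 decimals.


Step 1: Evaluate f(x).
f(-5.9462) = 2*(-5.9462)^2 + 12*(-5.9462) + 2 = 1.3602
Step 2: Evaluate g(x).
g(-5.9462) = 3*-5.9462 - 9 = -26.8386
Step 3: Compute Lagrangian.
L = 1.3602 + 5*-26.8386 = -132.8328


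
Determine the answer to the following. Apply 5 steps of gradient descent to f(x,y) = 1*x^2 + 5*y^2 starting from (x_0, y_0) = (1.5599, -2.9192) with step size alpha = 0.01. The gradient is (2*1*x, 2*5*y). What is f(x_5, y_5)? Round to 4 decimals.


Gradient descent on f(x,y) = 1*x^2 + 5*y^2.
Starting point: (1.5599, -2.9192), alpha = 0.01
Step 1: grad_x = 2*1*1.5599 = 3.1198, grad_y = 2*5*-2.9192 = -29.192
  x_1 = 1.5599 - 0.01*3.1198 = 1.5287
  y_1 = -2.9192 - 0.01*-29.192 = -2.6273
Step 2: grad_x = 2*1*1.5287 = 3.0574, grad_y = 2*5*-2.6273 = -26.2728
  x_2 = 1.5287 - 0.01*3.0574 = 1.4981
  y_2 = -2.6273 - 0.01*-26.2728 = -2.3646
Step 3: grad_x = 2*1*1.4981 = 2.9963, grad_y = 2*5*-2.3646 = -23.6455
  x_3 = 1.4981 - 0.01*2.9963 = 1.4682
  y_3 = -2.3646 - 0.01*-23.6455 = -2.1281
Step 4: grad_x = 2*1*1.4682 = 2.9363, grad_y = 2*5*-2.1281 = -21.281
  x_4 = 1.4682 - 0.01*2.9363 = 1.4388
  y_4 = -2.1281 - 0.01*-21.281 = -1.9153
Step 5: grad_x = 2*1*1.4388 = 2.8776, grad_y = 2*5*-1.9153 = -19.1529
  x_5 = 1.4388 - 0.01*2.8776 = 1.41
  y_5 = -1.9153 - 0.01*-19.1529 = -1.7238
f(1.41, -1.7238) = 1*1.41^2 + 5*(-1.7238)^2 = 16.8449


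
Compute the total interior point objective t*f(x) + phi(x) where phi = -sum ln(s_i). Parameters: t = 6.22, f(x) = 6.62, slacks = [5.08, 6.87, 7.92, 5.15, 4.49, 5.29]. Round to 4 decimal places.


Step 1: Compute log-barrier.
ln values: [1.6253, 1.9272, 2.0694, 1.639, 1.5019, 1.6658]
phi = -(1.6253 + 1.9272 + 2.0694 + 1.639 + 1.5019 + 1.6658) = -10.4285
Step 2: Compute augmented objective.
t*f(x) = 6.22*6.62 = 41.1764
Total = 41.1764 - 10.4285 = 30.7479


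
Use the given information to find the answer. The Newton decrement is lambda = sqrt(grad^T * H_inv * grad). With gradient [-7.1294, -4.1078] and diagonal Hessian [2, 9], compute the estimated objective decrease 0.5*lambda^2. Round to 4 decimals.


Step 1: H is diagonal, so H^(-1) * g = [-3.5647, -0.4564].
Step 2: g^T H^(-1) g = sum_i g_i^2 / H_ii
  = (-7.1294)^2/2 + (-4.1078)^2/9
  = 25.4142 + 1.8749 = 27.2891
Step 3: Objective decrease = 0.5 * g^T H^(-1) g = 13.6445


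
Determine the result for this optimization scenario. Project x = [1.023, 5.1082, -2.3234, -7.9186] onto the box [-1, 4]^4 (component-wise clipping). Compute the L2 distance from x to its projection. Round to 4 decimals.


Project each component onto [-1, 4].
clip(1.023) = 1.023, clip(5.1082) = 4.0, clip(-2.3234) = -1.0, clip(-7.9186) = -1.0
Projection = [1.023, 4.0, -1.0, -1.0]
Squared diffs: [0.0, 1.2281, 1.7514, 47.867]
Distance = sqrt(50.8465) = 7.1307


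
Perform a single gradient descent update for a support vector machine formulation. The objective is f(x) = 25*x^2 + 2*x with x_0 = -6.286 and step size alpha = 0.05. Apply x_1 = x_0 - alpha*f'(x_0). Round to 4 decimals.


We compute the gradient at x_0 and apply the update.
f'(x) = 50*x + 2
f'(-6.286) = 50*-6.286 + 2 = -312.3
x_1 = -6.286 - 0.05*-312.3 = 9.329


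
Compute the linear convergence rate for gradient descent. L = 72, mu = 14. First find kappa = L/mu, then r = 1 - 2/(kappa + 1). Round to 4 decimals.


Step 1: Compute the condition number.
kappa = L/mu = 72/14 = 5.1429
Step 2: Compute the convergence rate.
r = 1 - 2/(kappa + 1) = 1 - 2*mu/(L + mu) = (L - mu)/(L + mu) = 58/86 = 0.6744


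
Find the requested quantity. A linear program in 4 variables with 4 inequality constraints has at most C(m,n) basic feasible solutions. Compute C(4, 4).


Each vertex corresponds to some choice of n active constraints out of m, so the number of vertices is at most C(m, n) = m! / (n!(m-n)!).
m = 4, n = 4
Numerator: 4 * 3 * 2 * 1
Denominator: 4! = 24
C(4, 4) = 1


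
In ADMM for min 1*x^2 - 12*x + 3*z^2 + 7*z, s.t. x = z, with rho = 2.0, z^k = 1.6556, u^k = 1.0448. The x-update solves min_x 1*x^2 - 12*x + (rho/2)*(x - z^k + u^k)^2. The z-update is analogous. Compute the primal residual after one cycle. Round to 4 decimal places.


ADMM iteration with rho = 2.0, z^k = 1.6556, u^k = 1.0448
Step 1: x-update.
Minimize 1*x^2 - 12*x + (2.0/2)*(x - 1.6556 + 1.0448)^2
FOC: (2*1 + 2.0)*x = 12 + 2.0*(1.6556 - 1.0448)
x^{k+1} = 3.3054
Step 2: z-update.
Minimize 3*z^2 + 7*z + (2.0/2)*(3.3054 - z + 1.0448)^2
FOC: (2*3 + 2.0)*z = -7 + 2.0*(3.3054 + 1.0448)
z^{k+1} = 0.2126
Step 3: u-update.
u^{k+1} = 1.0448 + 3.3054 - 0.2126 = 4.1377
Step 4: Primal residual = |3.3054 - 0.2126| = 3.0929


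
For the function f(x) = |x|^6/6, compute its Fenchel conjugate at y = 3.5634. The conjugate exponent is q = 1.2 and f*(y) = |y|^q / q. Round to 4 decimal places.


The conjugate exponent q satisfies 1/p + 1/q = 1.
p = 6, so q = 6/(6 - 1) = 1.2
|y|^q = 3.5634^1.2 = 4.5945
f*(3.5634) = 4.5945 / 1.2 = 3.8287


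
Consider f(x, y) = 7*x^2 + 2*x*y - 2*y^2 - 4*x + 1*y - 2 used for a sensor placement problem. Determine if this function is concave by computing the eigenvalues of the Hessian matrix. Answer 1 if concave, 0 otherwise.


The Hessian of f(x,y) = 7*x^2 + 2*x*y - 2*y^2 - 4*x + 1*y - 2 is:
H = [[14, 2], [2, -4]]
Trace = 14 - 4 = 10
Determinant = 14*-4 - (2)^2 = -60
Discriminant = (10)^2 - 4*-60 = 340.0
Eigenvalues: lambda_1 = -4.2195, lambda_2 = 14.2195
The function is not concave.

0


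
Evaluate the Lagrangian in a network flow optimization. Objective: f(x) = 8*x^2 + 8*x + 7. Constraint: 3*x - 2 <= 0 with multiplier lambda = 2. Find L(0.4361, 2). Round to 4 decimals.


Step 1: Evaluate f(x).
f(0.4361) = 8*0.4361^2 + 8*0.4361 + 7 = 12.0103
Step 2: Evaluate g(x).
g(0.4361) = 3*0.4361 - 2 = -0.6917
Step 3: Compute Lagrangian.
L = 12.0103 + 2*-0.6917 = 10.6269


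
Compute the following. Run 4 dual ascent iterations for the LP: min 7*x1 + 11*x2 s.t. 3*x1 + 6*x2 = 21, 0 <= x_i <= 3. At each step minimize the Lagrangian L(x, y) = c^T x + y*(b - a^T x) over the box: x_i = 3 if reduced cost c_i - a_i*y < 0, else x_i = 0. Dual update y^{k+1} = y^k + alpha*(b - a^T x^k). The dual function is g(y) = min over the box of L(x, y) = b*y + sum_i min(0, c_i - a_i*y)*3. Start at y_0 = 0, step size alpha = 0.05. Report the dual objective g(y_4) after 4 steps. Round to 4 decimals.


Dual ascent for LP: min 7*x1 + 11*x2, 3*x1 + 6*x2 = 21, 0 <= x_i <= 3
Step 1: y^k = 0.0, reduced costs: (7.0, 11.0)
  x^k = (0.0, 0.0), subgradient = b - a^T x = 21.0
  y^{k+1} = 0.0 + 0.05*21.0 = 1.05
Step 2: y^k = 1.05, reduced costs: (3.85, 4.7)
  x^k = (0.0, 0.0), subgradient = b - a^T x = 21.0
  y^{k+1} = 1.05 + 0.05*21.0 = 2.1
Step 3: y^k = 2.1, reduced costs: (0.7, -1.6)
  x^k = (0.0, 3.0), subgradient = b - a^T x = 3.0
  y^{k+1} = 2.1 + 0.05*3.0 = 2.25
Step 4: y^k = 2.25, reduced costs: (0.25, -2.5)
  x^k = (0.0, 3.0), subgradient = b - a^T x = 3.0
  y^{k+1} = 2.25 + 0.05*3.0 = 2.4
Dual objective at y_4 = 2.4: reduced costs (-0.2, -3.4), box minimizer x = (3.0, 3.0)
g(y_4) = b*y + (c1 - a1*y)*x1 + (c2 - a2*y)*x2 = 21*2.4 + (-0.2)*3.0 + (-3.4)*3.0 = 50.4 - 0.6 - 10.2 = 39.6


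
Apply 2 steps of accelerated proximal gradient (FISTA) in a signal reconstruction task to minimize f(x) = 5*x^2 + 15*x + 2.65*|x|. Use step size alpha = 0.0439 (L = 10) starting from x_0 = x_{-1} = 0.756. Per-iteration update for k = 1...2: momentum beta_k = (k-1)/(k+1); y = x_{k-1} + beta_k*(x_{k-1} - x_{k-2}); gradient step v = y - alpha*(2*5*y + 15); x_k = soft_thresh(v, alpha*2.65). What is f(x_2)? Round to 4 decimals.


FISTA on f(x) = 5*x^2 + 15*x + 2.65*|x|
L = 10, alpha = 0.0439
Iteration 1: beta = 0.0, y = 0.756 + 0.0*(0.756 - 0.756) = 0.756
  grad(y) = 22.56, v = y - alpha*grad = -0.2344
  prox(v) = soft_thresh(-0.2344, 0.1163) = -0.118
Iteration 2: beta = 0.3333, y = -0.118 + 0.3333*(-0.118 - 0.756) = -0.4094
  grad(y) = 10.906, v = y - alpha*grad = -0.8882
  prox(v) = soft_thresh(-0.8882, 0.1163) = -0.7718
f(x_2) = 5*(-0.7718)^2 + 15*(-0.7718) + 2.65*|-0.7718| = -6.5535


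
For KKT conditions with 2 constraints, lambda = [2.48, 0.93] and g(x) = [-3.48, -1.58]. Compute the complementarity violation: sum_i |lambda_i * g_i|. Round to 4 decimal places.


KKT complementary slackness check:
lambda_1 * g_1 = 2.48 * -3.48 = -8.6304
lambda_2 * g_2 = 0.93 * -1.58 = -1.4694
Total violation = 8.6304 + 1.4694 = 10.0998


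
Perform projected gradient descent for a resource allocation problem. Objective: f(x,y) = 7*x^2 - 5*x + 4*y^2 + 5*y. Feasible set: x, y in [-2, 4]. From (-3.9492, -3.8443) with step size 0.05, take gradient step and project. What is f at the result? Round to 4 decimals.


Step 1: Compute gradient at (-3.9492, -3.8443).
grad_x = 2*7*-3.9492 - 5 = -60.2888
grad_y = 2*4*-3.8443 + 5 = -25.7544
Step 2: Gradient step.
x_raw = -3.9492 - 0.05*-60.2888 = -0.9348
y_raw = -3.8443 - 0.05*-25.7544 = -2.5566
Step 3: Project onto [-2, 4].
x_proj = clip(-0.9348) = -0.9348
y_proj = clip(-2.5566) = -2.0
Step 4: Evaluate f.
f(-0.9348, -2.0) = 16.7902


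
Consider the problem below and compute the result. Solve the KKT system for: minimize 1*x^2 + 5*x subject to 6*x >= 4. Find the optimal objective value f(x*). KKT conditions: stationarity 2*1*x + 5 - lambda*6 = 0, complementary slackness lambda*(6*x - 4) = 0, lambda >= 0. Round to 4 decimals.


Step 1: Try lambda = 0 (constraint inactive).
x_unc = -5/(2*1) = -2.5
Check: 6*-2.5 = -15.0 < 4 -- violated!
Step 2: Constraint must be active: 6*x = 4
x* = 4/6 = 2/3 = 0.6667 (rounded; the exact value 2/3 is used below)
lambda = (2*1*(2/3) + 5)/6 = 1.0556
Step 3: Compute optimal value.
f(x*) = 1*(2/3)^2 + 5*(2/3) = 3.7778


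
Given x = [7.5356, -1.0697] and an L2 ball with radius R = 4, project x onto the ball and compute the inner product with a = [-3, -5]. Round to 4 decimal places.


Step 1: Compute ||x|| (intermediates to 6 decimals).
||x|| = sqrt(7.5356^2 + (-1.0697)^2) = 7.611145
Step 2: Project.
Since ||x|| > R, scale = R/||x|| = 4/7.611145 = 0.525545, proj(x) = scale * x
proj(x) = [3.960297, -0.562175]
Step 3: Dot product.
a^T * proj(x) = -3*3.960297 - 5*(-0.562175) = -9.07


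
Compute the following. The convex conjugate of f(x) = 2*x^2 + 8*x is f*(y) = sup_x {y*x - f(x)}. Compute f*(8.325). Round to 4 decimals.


f*(y) = sup_x {y*x - a*x^2 - b*x} = sup_x {(y-b)*x - a*x^2}
FOC: (y - b) - 2a*x = 0 => x* = (y - b)/(2a)
x* = (8.325 - 8)/(2*2) = 0.0813
f*(8.325) = (y-b)^2/(4a) = (8.325 - 8)^2/(4*2)
= 0.1056/8 = 0.0132


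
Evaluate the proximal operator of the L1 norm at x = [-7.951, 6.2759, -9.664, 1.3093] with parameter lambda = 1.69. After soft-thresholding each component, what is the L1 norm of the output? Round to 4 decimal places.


Soft-thresholding with lambda = 1.69:
prox(-7.951) = sign(-7.951)*max(|-7.951| - 1.69, 0) = -6.261
prox(6.2759) = sign(6.2759)*max(|6.2759| - 1.69, 0) = 4.5859
prox(-9.664) = sign(-9.664)*max(|-9.664| - 1.69, 0) = -7.974
prox(1.3093) = sign(1.3093)*max(|1.3093| - 1.69, 0) = 0.0
prox(x) = [-6.261, 4.5859, -7.974, 0.0]
||prox(x)||_1 = 6.261 + 4.5859 + 7.974 + 0.0 = 18.8209


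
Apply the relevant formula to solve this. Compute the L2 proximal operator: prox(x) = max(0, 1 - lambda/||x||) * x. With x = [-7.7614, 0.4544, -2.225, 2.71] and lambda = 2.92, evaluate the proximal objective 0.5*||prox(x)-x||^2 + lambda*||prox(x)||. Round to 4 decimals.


Step 1: Compute ||x||.
||x|| = 8.5288
Step 2: Compute scaling factor.
scale = max(0, 1 - 2.92/8.5288) = 0.6576
Step 3: prox(x) = [-5.1041, 0.2988, -1.4632, 1.7822]
||prox(x)|| = 5.6088
Step 4: Proximal objective.
0.5*||prox-x||^2 = 4.2632
lambda*||prox|| = 16.3777
Total = 20.6409


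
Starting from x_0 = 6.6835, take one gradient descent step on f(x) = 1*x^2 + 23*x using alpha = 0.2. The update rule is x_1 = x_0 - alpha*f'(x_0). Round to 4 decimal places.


We compute the gradient at x_0 and apply the update.
f'(x) = 2*x + 23
f'(6.6835) = 2*6.6835 + 23 = 36.367
x_1 = 6.6835 - 0.2*36.367 = -0.5899


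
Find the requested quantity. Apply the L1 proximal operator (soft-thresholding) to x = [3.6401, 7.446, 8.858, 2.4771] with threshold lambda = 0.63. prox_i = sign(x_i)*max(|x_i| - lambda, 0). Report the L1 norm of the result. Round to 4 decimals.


Soft-thresholding with lambda = 0.63:
prox(3.6401) = sign(3.6401)*max(|3.6401| - 0.63, 0) = 3.0101
prox(7.446) = sign(7.446)*max(|7.446| - 0.63, 0) = 6.816
prox(8.858) = sign(8.858)*max(|8.858| - 0.63, 0) = 8.228
prox(2.4771) = sign(2.4771)*max(|2.4771| - 0.63, 0) = 1.8471
prox(x) = [3.0101, 6.816, 8.228, 1.8471]
||prox(x)||_1 = 3.0101 + 6.816 + 8.228 + 1.8471 = 19.9012


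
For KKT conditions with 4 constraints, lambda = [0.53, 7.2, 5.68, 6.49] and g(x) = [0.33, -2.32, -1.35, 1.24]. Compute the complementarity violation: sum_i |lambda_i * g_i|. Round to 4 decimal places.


KKT complementary slackness check:
lambda_1 * g_1 = 0.53 * 0.33 = 0.1749
lambda_2 * g_2 = 7.2 * -2.32 = -16.704
lambda_3 * g_3 = 5.68 * -1.35 = -7.668
lambda_4 * g_4 = 6.49 * 1.24 = 8.0476
Total violation = 0.1749 + 16.704 + 7.668 + 8.0476 = 32.5945


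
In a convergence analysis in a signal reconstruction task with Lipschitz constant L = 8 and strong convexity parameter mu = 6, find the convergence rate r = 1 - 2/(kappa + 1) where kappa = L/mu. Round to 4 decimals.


Step 1: Compute the condition number.
kappa = L/mu = 8/6 = 1.3333
Step 2: Compute the convergence rate.
r = 1 - 2/(kappa + 1) = 1 - 2*mu/(L + mu) = (L - mu)/(L + mu) = 2/14 = 0.1429


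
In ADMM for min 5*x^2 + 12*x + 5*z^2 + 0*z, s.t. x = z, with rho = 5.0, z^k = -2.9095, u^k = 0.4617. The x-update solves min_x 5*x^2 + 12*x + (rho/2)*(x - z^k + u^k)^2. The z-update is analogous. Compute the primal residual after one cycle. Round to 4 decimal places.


ADMM iteration with rho = 5.0, z^k = -2.9095, u^k = 0.4617
Step 1: x-update.
Minimize 5*x^2 + 12*x + (5.0/2)*(x + 2.9095 + 0.4617)^2
FOC: (2*5 + 5.0)*x = -12 + 5.0*(-2.9095 - 0.4617)
x^{k+1} = -1.9237
Step 2: z-update.
Minimize 5*z^2 + 0*z + (5.0/2)*(-1.9237 - z + 0.4617)^2
FOC: (2*5 + 5.0)*z = 0 + 5.0*(-1.9237 + 0.4617)
z^{k+1} = -0.4873
Step 3: u-update.
u^{k+1} = 0.4617 - 1.9237 + 0.4873 = -0.9747
Step 4: Primal residual = |-1.9237 + 0.4873| = 1.4364


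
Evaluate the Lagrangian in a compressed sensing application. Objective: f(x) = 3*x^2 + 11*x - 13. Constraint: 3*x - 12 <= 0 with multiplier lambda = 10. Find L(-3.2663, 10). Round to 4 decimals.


Step 1: Evaluate f(x).
f(-3.2663) = 3*(-3.2663)^2 + 11*(-3.2663) - 13 = -16.9232
Step 2: Evaluate g(x).
g(-3.2663) = 3*-3.2663 - 12 = -21.7989
Step 3: Compute Lagrangian.
L = -16.9232 + 10*-21.7989 = -234.9122


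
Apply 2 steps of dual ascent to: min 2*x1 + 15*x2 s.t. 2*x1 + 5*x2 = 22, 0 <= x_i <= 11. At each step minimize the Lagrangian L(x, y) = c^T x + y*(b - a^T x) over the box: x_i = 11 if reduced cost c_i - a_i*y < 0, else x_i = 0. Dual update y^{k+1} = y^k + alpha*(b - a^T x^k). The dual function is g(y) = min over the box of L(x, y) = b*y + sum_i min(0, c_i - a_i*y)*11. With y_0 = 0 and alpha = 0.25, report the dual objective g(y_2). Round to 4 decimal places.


Dual ascent for LP: min 2*x1 + 15*x2, 2*x1 + 5*x2 = 22, 0 <= x_i <= 11
Step 1: y^k = 0.0, reduced costs: (2.0, 15.0)
  x^k = (0.0, 0.0), subgradient = b - a^T x = 22.0
  y^{k+1} = 0.0 + 0.25*22.0 = 5.5
Step 2: y^k = 5.5, reduced costs: (-9.0, -12.5)
  x^k = (11.0, 11.0), subgradient = b - a^T x = -55.0
  y^{k+1} = 5.5 + 0.25*-55.0 = -8.25
Dual objective at y_2 = -8.25: reduced costs (18.5, 56.25), box minimizer x = (0.0, 0.0)
g(y_2) = b*y + (c1 - a1*y)*x1 + (c2 - a2*y)*x2 = 22*(-8.25) + 18.5*0.0 + 56.25*0.0 = -181.5 + 0.0 + 0.0 = -181.5


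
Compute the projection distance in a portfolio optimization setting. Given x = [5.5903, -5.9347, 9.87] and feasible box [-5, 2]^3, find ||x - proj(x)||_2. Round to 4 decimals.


Project each component onto [-5, 2].
clip(5.5903) = 2.0, clip(-5.9347) = -5.0, clip(9.87) = 2.0
Projection = [2.0, -5.0, 2.0]
Squared diffs: [12.8903, 0.8737, 61.9369]
Distance = sqrt(75.7009) = 8.7006


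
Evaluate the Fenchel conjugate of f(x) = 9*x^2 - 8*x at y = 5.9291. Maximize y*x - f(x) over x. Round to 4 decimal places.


f*(y) = sup_x {y*x - a*x^2 - b*x} = sup_x {(y-b)*x - a*x^2}
FOC: (y - b) - 2a*x = 0 => x* = (y - b)/(2a)
x* = (5.9291 + 8)/(2*9) = 0.7738
f*(5.9291) = (y-b)^2/(4a) = (5.9291 + 8)^2/(4*9)
= 194.0198/36 = 5.3894


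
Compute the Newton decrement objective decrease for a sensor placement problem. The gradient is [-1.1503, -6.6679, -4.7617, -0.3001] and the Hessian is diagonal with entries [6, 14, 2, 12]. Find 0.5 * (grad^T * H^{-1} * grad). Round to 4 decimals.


Step 1: H is diagonal, so H^(-1) * g = [-0.1917, -0.4763, -2.3809, -0.025].
Step 2: g^T H^(-1) g = sum_i g_i^2 / H_ii
  = (-1.1503)^2/6 + (-6.6679)^2/14 + (-4.7617)^2/2 + (-0.3001)^2/12
  = 0.2205 + 3.1758 + 11.3369 + 0.0075 = 14.7407
Step 3: Objective decrease = 0.5 * g^T H^(-1) g = 7.3704


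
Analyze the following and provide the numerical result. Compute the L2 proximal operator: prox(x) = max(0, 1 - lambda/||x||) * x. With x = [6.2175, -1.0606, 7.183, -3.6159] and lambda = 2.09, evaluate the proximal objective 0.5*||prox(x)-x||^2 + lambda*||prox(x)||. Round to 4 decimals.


Step 1: Compute ||x||.
||x|| = 10.2202
Step 2: Compute scaling factor.
scale = max(0, 1 - 2.09/10.2202) = 0.7955
Step 3: prox(x) = [4.946, -0.8437, 5.7141, -2.8765]
||prox(x)|| = 8.1302
Step 4: Proximal objective.
0.5*||prox-x||^2 = 2.1841
lambda*||prox|| = 16.9921
Total = 19.1762


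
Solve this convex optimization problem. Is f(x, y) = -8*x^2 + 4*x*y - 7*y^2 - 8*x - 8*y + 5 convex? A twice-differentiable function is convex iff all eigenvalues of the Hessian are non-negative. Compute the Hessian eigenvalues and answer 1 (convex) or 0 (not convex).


The Hessian of f(x,y) = -8*x^2 + 4*x*y - 7*y^2 - 8*x - 8*y + 5 is:
H = [[-16, 4], [4, -14]]
Trace = -16 - 14 = -30
Determinant = -16*-14 - (4)^2 = 208
Discriminant = (-30)^2 - 4*208 = 68.0
Eigenvalues: lambda_1 = -19.1231, lambda_2 = -10.8769
The function is not convex.

0


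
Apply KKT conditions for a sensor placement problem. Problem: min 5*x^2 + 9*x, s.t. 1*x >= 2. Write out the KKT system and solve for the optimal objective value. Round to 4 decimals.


Step 1: Try lambda = 0 (constraint inactive).
x_unc = -9/(2*5) = -0.9
Check: 1*-0.9 = -0.9 < 2 -- violated!
Step 2: Constraint must be active: 1*x = 2
x* = 2/1 = 2.0
lambda = (2*5*2.0 + 9)/1 = 29.0
Step 3: Compute optimal value.
f(x*) = 5*2.0^2 + 9*2.0 = 38.0


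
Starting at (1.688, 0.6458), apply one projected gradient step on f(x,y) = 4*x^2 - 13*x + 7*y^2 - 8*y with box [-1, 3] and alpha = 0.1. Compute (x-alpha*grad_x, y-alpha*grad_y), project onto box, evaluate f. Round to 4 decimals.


Step 1: Compute gradient at (1.688, 0.6458).
grad_x = 2*4*1.688 - 13 = 0.504
grad_y = 2*7*0.6458 - 8 = 1.0412
Step 2: Gradient step.
x_raw = 1.688 - 0.1*0.504 = 1.6376
y_raw = 0.6458 - 0.1*1.0412 = 0.5417
Step 3: Project onto [-1, 3].
x_proj = clip(1.6376) = 1.6376
y_proj = clip(0.5417) = 0.5417
Step 4: Evaluate f.
f(1.6376, 0.5417) = -12.8414
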